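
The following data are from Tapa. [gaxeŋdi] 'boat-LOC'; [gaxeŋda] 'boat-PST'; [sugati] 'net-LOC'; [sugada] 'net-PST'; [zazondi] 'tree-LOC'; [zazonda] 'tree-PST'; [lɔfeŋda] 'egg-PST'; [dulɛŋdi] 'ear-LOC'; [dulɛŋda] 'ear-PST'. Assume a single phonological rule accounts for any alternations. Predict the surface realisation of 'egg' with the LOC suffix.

The LOC morpheme has two allomorphs, [-di] and [-ti].
By contrast the PST suffix keeps its initial [d] throughout — that segment must be underlying.
The LOC suffix is therefore /-ti/ underlyingly, with post-nasal voicing: voiceless stops become voiced after a nasal.
After 'egg', which ends in a nasal, the suffix surfaces as [-di], giving [lɔfeŋdi].

[lɔfeŋdi]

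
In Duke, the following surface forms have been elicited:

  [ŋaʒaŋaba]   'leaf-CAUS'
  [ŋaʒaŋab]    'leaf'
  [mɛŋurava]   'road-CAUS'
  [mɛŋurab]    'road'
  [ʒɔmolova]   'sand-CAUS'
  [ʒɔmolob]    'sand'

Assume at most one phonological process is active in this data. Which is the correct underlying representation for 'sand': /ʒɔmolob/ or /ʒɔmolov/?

/ʒɔmolov/

'sand' shows [v] ~ [b] at the end of the stem ([ʒɔmolova] vs [ʒɔmolob]).
The stem 'leaf' ([ŋaʒaŋaba], [ŋaʒaŋab]) shows [b] unchanged in both environments, so [b] cannot be basic with [v] derived before the CAUS suffix.
So /v/ is underlying, and a rule of word-final hardening — voiced fricatives become stops word-finally — gives [b].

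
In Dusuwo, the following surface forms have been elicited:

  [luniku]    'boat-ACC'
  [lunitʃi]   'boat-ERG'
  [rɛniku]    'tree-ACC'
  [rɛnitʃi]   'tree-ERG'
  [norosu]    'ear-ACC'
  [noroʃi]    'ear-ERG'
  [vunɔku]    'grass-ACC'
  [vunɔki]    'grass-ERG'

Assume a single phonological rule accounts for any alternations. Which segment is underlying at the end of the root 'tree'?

/tʃ/

In [rɛniku] and [rɛnitʃi] the final segment of 'tree' alternates: [k] ~ [tʃ].
But 'grass' keeps [k] in both environments ([vunɔku], [vunɔki]), so there is no rule changing /k/ to [tʃ] before the ERG suffix.
So /tʃ/ is underlying, and a rule of depalatalization — palato-alveolar /tʃ/ and /ʃ/ become [k] and [s] when no front vowel follows — gives [k].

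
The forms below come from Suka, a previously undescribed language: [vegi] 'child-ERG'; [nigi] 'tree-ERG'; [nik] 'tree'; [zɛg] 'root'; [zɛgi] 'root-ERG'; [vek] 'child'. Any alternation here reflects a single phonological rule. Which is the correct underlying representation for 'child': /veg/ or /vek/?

/vek/

In [vek] and [vegi] the final segment of 'child' alternates: [k] ~ [g].
The stem 'root' ([zɛg], [zɛgi]) shows [g] unchanged in both environments, so [g] cannot be basic with [k] derived in isolation.
The underlying segment must be /k/; voiceless stops become voiced between vowels, yielding [g] there.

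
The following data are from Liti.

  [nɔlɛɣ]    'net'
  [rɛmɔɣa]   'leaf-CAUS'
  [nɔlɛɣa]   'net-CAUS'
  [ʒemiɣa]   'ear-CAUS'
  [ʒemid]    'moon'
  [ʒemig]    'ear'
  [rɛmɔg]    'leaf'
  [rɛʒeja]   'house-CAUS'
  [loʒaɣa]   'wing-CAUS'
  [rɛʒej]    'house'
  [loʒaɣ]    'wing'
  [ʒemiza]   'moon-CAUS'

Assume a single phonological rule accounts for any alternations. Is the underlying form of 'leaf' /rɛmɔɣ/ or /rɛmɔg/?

/rɛmɔg/

'leaf' shows [g] ~ [ɣ] at the end of the stem ([rɛmɔg] vs [rɛmɔɣa]).
But 'net' keeps [ɣ] in both environments ([nɔlɛɣ], [nɔlɛɣa]), so there is no rule changing /ɣ/ to [g] in isolation.
So /g/ is underlying, and a rule of intervocalic spirantization — voiced stops become fricatives between vowels — gives [ɣ].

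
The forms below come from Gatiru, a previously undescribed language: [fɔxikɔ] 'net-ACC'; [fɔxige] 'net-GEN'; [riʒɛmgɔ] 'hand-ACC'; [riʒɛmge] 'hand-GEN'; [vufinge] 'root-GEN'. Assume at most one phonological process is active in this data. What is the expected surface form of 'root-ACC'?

[vufingɔ]

The ACC morpheme has two allomorphs, [-gɔ] and [-kɔ].
The GEN suffix, which begins with [g], is invariant after every stem; so [g] is not altered by any rule here.
The ACC suffix is therefore /-kɔ/ underlyingly, with post-nasal voicing: voiceless stops become voiced after a nasal.
After 'root', which ends in a nasal, the suffix surfaces as [-gɔ], giving [vufingɔ].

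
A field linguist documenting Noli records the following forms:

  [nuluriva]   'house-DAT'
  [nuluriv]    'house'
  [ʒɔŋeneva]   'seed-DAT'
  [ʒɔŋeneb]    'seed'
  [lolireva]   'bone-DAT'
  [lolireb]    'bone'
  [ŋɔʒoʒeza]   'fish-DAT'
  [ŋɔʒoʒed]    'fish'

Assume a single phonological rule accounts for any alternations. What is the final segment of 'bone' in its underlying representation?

/b/

The stem for 'bone' ends in [v] in [lolireva] but [b] in [lolireb].
The stem 'house' ([nuluriva], [nuluriv]) shows [v] unchanged in both environments, so [v] cannot be basic with [b] derived in isolation.
The alternation reflects intervocalic spirantization: voiced stops become fricatives between vowels. /b/ is underlying.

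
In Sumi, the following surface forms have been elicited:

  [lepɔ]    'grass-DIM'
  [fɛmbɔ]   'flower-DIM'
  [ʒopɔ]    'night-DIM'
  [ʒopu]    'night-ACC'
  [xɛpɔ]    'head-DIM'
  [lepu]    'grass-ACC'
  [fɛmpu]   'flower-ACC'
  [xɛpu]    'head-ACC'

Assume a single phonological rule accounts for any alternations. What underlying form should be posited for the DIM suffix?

The DIM morpheme has two allomorphs, [-bɔ] and [-pɔ].
The ACC suffix, which begins with [p], is invariant after every stem; so [p] is not altered by any rule here.
So the underlying form is /-bɔ/, and voiced stops become voiceless after a vowel.

/-bɔ/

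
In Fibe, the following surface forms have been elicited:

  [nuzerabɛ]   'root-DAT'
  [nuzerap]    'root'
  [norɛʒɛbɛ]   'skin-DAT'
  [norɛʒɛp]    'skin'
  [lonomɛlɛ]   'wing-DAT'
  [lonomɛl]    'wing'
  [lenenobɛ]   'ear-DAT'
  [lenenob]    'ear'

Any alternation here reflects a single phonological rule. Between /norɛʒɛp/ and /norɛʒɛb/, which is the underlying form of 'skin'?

/norɛʒɛp/

The root 'skin' surfaces as [norɛʒɛbɛ] and [norɛʒɛp], with a stem-final [b] ~ [p] alternation.
The stem 'ear' ([lenenobɛ], [lenenob]) shows [b] unchanged in both environments, so [b] cannot be basic with [p] derived in isolation.
So /p/ is underlying, and a rule of intervocalic voicing — voiceless stops become voiced between vowels — gives [b].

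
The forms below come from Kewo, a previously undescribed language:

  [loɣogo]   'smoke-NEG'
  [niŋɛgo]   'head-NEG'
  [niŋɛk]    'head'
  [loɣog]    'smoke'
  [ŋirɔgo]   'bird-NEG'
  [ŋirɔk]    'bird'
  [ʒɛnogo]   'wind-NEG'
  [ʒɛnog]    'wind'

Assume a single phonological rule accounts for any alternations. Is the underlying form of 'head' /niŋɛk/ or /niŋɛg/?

'head' shows [k] ~ [g] at the end of the stem ([niŋɛk] vs [niŋɛgo]).
The stem 'smoke' ([loɣog], [loɣogo]) shows [g] unchanged in both environments, so [g] cannot be basic with [k] derived in isolation.
Therefore /k/ is basic and [g] is derived by intervocalic voicing (voiceless stops become voiced between vowels).

/niŋɛk/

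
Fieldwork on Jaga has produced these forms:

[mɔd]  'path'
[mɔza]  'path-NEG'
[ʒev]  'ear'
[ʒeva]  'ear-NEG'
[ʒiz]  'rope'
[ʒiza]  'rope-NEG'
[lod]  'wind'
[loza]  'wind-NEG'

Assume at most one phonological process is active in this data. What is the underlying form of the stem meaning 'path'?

The root 'path' surfaces as [mɔd] and [mɔza], with a stem-final [d] ~ [z] alternation.
The stem 'rope' ([ʒiz], [ʒiza]) shows [z] unchanged in both environments, so [z] cannot be basic with [d] derived in isolation.
Therefore /d/ is basic and [z] is derived by intervocalic spirantization (voiced stops become fricatives between vowels).
So 'path' = /mɔd/.

/mɔd/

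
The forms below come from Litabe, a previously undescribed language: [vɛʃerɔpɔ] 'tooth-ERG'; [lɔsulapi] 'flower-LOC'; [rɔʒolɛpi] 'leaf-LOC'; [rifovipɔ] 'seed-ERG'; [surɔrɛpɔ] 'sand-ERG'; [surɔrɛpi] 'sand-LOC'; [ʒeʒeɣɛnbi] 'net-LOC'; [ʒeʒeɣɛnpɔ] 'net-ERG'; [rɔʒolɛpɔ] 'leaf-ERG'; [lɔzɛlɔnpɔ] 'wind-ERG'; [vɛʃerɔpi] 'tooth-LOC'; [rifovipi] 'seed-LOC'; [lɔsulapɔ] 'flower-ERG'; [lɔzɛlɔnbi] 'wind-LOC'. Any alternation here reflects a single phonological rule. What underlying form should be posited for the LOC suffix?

/-bi/

The LOC morpheme has two allomorphs, [-bi] and [-pi].
By contrast the ERG suffix keeps its initial [p] throughout — that segment must be underlying.
So the underlying form is /-bi/, and voiced stops become voiceless after a vowel.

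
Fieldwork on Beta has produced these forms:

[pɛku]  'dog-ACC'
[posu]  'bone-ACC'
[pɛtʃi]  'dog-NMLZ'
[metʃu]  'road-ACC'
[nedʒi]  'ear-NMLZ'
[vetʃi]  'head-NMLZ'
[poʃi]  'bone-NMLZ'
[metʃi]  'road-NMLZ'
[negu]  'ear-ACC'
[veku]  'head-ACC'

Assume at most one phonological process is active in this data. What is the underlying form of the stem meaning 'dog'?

In [pɛku] and [pɛtʃi] the final segment of 'dog' alternates: [k] ~ [tʃ].
But 'road' keeps [tʃ] in both environments ([metʃu], [metʃi]), so there is no rule changing /tʃ/ to [k] before the ACC suffix.
The underlying segment must be /k/; /k/, /g/ and /s/ become palato-alveolar [tʃ], [dʒ] and [ʃ] before a front vowel, yielding [tʃ] there.

/pɛk/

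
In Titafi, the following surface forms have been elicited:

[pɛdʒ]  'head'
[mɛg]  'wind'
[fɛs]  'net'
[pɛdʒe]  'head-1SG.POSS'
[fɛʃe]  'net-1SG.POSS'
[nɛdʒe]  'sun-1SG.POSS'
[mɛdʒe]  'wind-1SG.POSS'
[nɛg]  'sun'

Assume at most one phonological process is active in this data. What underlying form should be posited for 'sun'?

The stem for 'sun' ends in [g] in [nɛg] but [dʒ] in [nɛdʒe].
But 'head' keeps [dʒ] in both environments ([pɛdʒ], [pɛdʒe]), so there is no rule changing /dʒ/ to [g] in isolation.
So /g/ is underlying, and a rule of palatalization before a front vowel — /g/ and /s/ become palato-alveolar [dʒ] and [ʃ] before a front vowel — gives [dʒ].

/nɛg/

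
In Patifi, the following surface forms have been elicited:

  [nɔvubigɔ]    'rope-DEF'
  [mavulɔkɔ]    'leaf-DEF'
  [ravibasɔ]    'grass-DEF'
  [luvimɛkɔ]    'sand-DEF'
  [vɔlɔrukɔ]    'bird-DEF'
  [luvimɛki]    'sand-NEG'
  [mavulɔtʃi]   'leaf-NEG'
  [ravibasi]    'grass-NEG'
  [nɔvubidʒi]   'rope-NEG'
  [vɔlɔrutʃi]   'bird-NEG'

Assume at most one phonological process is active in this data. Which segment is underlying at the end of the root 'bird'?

/tʃ/

'bird' shows [k] ~ [tʃ] at the end of the stem ([vɔlɔrukɔ] vs [vɔlɔrutʃi]).
If /k/ were underlying and a rule turned it into [tʃ] before the NEG suffix, 'sand' would also alternate; but it has [k] in both [luvimɛkɔ] and [luvimɛki].
The underlying segment must be /tʃ/; palato-alveolar /tʃ/ and /dʒ/ become [k] and [g] when no front vowel follows, yielding [k] there.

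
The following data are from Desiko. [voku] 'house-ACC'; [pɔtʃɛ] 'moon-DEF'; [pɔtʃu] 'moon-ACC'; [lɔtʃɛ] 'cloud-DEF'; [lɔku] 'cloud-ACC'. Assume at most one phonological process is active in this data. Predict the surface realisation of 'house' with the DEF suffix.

In [lɔtʃɛ] and [lɔku] the final segment of 'cloud' alternates: [tʃ] ~ [k].
The stem 'moon' ([pɔtʃɛ], [pɔtʃu]) shows [tʃ] unchanged in both environments, so [tʃ] cannot be basic with [k] derived before the ACC suffix.
The underlying segment must be /k/; /k/ becomes palato-alveolar [tʃ] before a front vowel, yielding [tʃ] there.
The one attested form of 'house', [voku], shows underlying /vok/. Applying the same rule before a front vowel gives [votʃɛ].

[votʃɛ]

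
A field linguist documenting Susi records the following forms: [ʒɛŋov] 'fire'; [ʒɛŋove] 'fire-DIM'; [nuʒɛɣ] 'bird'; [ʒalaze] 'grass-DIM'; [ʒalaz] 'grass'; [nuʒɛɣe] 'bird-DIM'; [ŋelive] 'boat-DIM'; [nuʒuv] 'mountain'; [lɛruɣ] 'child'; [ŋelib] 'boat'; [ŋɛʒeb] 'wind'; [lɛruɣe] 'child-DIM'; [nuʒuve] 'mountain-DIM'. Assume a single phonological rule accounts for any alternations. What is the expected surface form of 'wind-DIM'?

The stem for 'boat' ends in [v] in [ŋelive] but [b] in [ŋelib].
Compare 'mountain', with invariant [v] in [nuʒuve] and [nuʒuv]: an analysis with underlying /v/ and a rule producing [b] in isolation would wrongly predict alternation here too.
The underlying segment must be /b/; voiced stops become fricatives between vowels, yielding [v] there.
From [ŋɛʒeb] the stem 'wind' is /ŋɛʒeb/; between vowels this yields [ŋɛʒeve].

[ŋɛʒeve]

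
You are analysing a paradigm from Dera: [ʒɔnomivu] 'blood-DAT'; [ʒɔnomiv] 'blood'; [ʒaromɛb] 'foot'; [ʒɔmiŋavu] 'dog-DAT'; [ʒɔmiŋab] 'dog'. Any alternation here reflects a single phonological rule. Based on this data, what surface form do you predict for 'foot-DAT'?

'dog' shows [v] ~ [b] at the end of the stem ([ʒɔmiŋavu] vs [ʒɔmiŋab]).
Compare 'blood', with invariant [v] in [ʒɔnomivu] and [ʒɔnomiv]: an analysis with underlying /v/ and a rule producing [b] in isolation would wrongly predict alternation here too.
The alternation reflects intervocalic spirantization: voiced stops become fricatives between vowels. /b/ is underlying.
From [ʒaromɛb] the stem 'foot' is /ʒaromɛb/; between vowels this yields [ʒaromɛvu].

[ʒaromɛvu]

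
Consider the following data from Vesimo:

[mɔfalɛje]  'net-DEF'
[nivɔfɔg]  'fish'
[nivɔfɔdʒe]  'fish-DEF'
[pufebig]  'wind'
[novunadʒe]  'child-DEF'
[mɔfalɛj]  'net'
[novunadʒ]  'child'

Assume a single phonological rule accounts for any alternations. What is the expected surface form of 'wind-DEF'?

In [nivɔfɔdʒe] and [nivɔfɔg] the final segment of 'fish' alternates: [dʒ] ~ [g].
The stem 'child' ([novunadʒe], [novunadʒ]) shows [dʒ] unchanged in both environments, so [dʒ] cannot be basic with [g] derived in isolation.
The underlying segment must be /g/; /g/ becomes palato-alveolar [dʒ] before a front vowel, yielding [dʒ] there.
The one attested form of 'wind', [pufebig], shows underlying /pufebig/. Applying the same rule before a front vowel gives [pufebidʒe].

[pufebidʒe]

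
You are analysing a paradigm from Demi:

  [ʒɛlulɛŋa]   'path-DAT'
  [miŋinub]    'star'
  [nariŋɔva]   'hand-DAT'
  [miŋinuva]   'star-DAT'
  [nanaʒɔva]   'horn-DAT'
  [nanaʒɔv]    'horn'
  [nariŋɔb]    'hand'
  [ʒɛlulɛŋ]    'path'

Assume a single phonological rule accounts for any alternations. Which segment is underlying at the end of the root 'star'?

The root 'star' surfaces as [miŋinub] and [miŋinuva], with a stem-final [b] ~ [v] alternation.
Compare 'horn', with invariant [v] in [nanaʒɔv] and [nanaʒɔva]: an analysis with underlying /v/ and a rule producing [b] in isolation would wrongly predict alternation here too.
So /b/ is underlying, and a rule of intervocalic spirantization — voiced stops become fricatives between vowels — gives [v].

/b/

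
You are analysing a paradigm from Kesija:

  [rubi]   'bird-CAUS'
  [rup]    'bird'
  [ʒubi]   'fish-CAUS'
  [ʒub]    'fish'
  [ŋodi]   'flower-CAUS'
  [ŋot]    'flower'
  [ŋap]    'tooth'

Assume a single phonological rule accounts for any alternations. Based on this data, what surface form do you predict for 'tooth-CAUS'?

[ŋabi]

'bird' shows [b] ~ [p] at the end of the stem ([rubi] vs [rup]).
But 'fish' keeps [b] in both environments ([ʒubi], [ʒub]), so there is no rule changing /b/ to [p] in isolation.
The alternation reflects intervocalic voicing: voiceless stops become voiced between vowels. /p/ is underlying.
The one attested form of 'tooth', [ŋap], shows underlying /ŋap/. Applying the same rule between vowels gives [ŋabi].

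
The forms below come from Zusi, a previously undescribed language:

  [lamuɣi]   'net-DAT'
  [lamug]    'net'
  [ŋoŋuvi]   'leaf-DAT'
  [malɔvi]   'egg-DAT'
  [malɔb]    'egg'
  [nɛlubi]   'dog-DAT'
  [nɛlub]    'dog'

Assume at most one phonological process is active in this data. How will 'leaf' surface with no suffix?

In [malɔvi] and [malɔb] the final segment of 'egg' alternates: [v] ~ [b].
If /b/ were underlying and a rule turned it into [v] before the DAT suffix, 'dog' would also alternate; but it has [b] in both [nɛlubi] and [nɛlub].
The underlying segment must be /v/; voiced fricatives become stops word-finally, yielding [b] there.
The one attested form of 'leaf', [ŋoŋuvi], shows underlying /ŋoŋuv/. Applying the same rule word-finally gives [ŋoŋub].

[ŋoŋub]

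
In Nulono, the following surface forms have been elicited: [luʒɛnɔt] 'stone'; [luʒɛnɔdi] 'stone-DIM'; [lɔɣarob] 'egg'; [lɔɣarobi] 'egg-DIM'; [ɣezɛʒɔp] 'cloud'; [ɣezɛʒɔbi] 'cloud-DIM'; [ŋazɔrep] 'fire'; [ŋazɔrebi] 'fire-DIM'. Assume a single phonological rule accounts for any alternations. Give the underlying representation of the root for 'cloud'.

/ɣezɛʒɔp/

The root 'cloud' surfaces as [ɣezɛʒɔp] and [ɣezɛʒɔbi], with a stem-final [p] ~ [b] alternation.
But 'egg' keeps [b] in both environments ([lɔɣarob], [lɔɣarobi]), so there is no rule changing /b/ to [p] in isolation.
Therefore /p/ is basic and [b] is derived by intervocalic voicing (voiceless stops become voiced between vowels).
The underlying form of 'cloud' is therefore /ɣezɛʒɔp/.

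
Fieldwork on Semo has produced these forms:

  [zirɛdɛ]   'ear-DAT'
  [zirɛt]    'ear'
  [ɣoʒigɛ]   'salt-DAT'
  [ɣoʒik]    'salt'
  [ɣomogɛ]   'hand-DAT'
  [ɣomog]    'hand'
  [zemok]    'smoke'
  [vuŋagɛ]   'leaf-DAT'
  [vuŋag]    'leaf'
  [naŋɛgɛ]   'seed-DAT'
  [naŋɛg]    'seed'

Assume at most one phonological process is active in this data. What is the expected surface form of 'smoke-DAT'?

'salt' shows [g] ~ [k] at the end of the stem ([ɣoʒigɛ] vs [ɣoʒik]).
Compare 'leaf', with invariant [g] in [vuŋagɛ] and [vuŋag]: an analysis with underlying /g/ and a rule producing [k] in isolation would wrongly predict alternation here too.
So /k/ is underlying, and a rule of intervocalic voicing — voiceless stops become voiced between vowels — gives [g].
The one attested form of 'smoke', [zemok], shows underlying /zemok/. Applying the same rule between vowels gives [zemogɛ].

[zemogɛ]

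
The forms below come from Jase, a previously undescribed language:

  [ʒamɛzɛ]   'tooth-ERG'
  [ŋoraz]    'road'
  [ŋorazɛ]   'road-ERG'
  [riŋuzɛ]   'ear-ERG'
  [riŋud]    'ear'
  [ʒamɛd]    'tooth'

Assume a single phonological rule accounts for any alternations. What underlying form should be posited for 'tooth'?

/ʒamɛd/

In [ʒamɛd] and [ʒamɛzɛ] the final segment of 'tooth' alternates: [d] ~ [z].
But 'road' keeps [z] in both environments ([ŋoraz], [ŋorazɛ]), so there is no rule changing /z/ to [d] in isolation.
So /d/ is underlying, and a rule of intervocalic spirantization — voiced stops become fricatives between vowels — gives [z].
Hence 'tooth' is /ʒamɛd/ underlyingly.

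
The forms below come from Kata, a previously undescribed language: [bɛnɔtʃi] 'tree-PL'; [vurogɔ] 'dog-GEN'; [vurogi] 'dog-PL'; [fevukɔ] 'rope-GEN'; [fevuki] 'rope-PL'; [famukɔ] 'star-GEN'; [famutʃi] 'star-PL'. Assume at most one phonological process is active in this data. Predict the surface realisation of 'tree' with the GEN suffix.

The root 'star' surfaces as [famukɔ] and [famutʃi], with a stem-final [k] ~ [tʃ] alternation.
Compare 'rope', with invariant [k] in [fevukɔ] and [fevuki]: an analysis with underlying /k/ and a rule producing [tʃ] before the PL suffix would wrongly predict alternation here too.
So /tʃ/ is underlying, and a rule of depalatalization — palato-alveolar /tʃ/ becomes [k] when no front vowel follows — gives [k].
The one attested form of 'tree', [bɛnɔtʃi], shows underlying /bɛnɔtʃ/. Applying the same rule when no front vowel follows gives [bɛnɔkɔ].

[bɛnɔkɔ]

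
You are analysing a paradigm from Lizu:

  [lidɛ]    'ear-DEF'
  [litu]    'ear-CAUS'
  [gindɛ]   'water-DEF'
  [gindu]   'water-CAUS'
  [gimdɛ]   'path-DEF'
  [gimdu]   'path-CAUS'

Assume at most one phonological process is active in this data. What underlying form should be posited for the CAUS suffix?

/-tu/

The CAUS morpheme has two allomorphs, [-du] and [-tu].
The DEF suffix, which begins with [d], is invariant after every stem; so [d] is not altered by any rule here.
The CAUS suffix is therefore /-tu/ underlyingly, with post-nasal voicing: voiceless stops become voiced after a nasal.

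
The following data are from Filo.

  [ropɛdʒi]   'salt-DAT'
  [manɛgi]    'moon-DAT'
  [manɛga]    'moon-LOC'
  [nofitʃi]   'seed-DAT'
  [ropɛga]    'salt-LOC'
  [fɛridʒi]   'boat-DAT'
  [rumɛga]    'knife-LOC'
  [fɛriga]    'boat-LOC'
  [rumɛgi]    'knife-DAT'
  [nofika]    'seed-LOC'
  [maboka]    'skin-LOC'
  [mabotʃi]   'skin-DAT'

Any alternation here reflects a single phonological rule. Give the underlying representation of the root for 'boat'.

'boat' shows [dʒ] ~ [g] at the end of the stem ([fɛridʒi] vs [fɛriga]).
The stem 'knife' ([rumɛgi], [rumɛga]) shows [g] unchanged in both environments, so [g] cannot be basic with [dʒ] derived before the DAT suffix.
So /dʒ/ is underlying, and a rule of depalatalization — palato-alveolar /tʃ/ and /dʒ/ become [k] and [g] when no front vowel follows — gives [g].
The underlying form of 'boat' is therefore /fɛridʒ/.

/fɛridʒ/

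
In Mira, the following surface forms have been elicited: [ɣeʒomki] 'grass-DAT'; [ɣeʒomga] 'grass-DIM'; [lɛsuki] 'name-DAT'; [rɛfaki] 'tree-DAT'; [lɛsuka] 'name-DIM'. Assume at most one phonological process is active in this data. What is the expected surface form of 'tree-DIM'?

The DIM morpheme has two allomorphs, [-ga] and [-ka].
By contrast the DAT suffix keeps its initial [k] throughout — that segment must be underlying.
So the underlying form is /-ga/, and voiced stops become voiceless after a vowel.
After 'tree', which ends in a vowel, the suffix surfaces as [-ka], giving [rɛfaka].

[rɛfaka]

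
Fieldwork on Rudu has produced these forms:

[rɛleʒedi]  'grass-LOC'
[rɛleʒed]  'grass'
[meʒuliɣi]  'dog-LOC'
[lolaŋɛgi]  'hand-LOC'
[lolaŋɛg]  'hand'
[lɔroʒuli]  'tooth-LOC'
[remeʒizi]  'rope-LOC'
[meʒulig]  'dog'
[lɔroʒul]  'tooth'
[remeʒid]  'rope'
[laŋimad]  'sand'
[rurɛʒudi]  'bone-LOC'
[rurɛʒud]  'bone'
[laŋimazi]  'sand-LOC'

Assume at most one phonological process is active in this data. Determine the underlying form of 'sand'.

/laŋimaz/

The root 'sand' surfaces as [laŋimazi] and [laŋimad], with a stem-final [z] ~ [d] alternation.
But 'grass' keeps [d] in both environments ([rɛleʒedi], [rɛleʒed]), so there is no rule changing /d/ to [z] before the LOC suffix.
The underlying segment must be /z/; voiced fricatives become stops word-finally, yielding [d] there.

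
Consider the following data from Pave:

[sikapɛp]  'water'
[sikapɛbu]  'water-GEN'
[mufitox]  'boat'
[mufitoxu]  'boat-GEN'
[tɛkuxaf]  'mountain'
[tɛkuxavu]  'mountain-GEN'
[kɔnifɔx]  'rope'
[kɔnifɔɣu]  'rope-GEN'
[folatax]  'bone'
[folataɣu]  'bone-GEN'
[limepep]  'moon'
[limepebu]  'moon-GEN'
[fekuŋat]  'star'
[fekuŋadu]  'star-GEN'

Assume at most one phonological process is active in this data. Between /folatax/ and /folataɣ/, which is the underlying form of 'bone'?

'bone' shows [x] ~ [ɣ] at the end of the stem ([folatax] vs [folataɣu]).
Compare 'boat', with invariant [x] in [mufitox] and [mufitoxu]: an analysis with underlying /x/ and a rule producing [ɣ] before the GEN suffix would wrongly predict alternation here too.
So /ɣ/ is underlying, and a rule of word-final obstruent devoicing — voiced obstruents become voiceless word-finally — gives [x].

/folataɣ/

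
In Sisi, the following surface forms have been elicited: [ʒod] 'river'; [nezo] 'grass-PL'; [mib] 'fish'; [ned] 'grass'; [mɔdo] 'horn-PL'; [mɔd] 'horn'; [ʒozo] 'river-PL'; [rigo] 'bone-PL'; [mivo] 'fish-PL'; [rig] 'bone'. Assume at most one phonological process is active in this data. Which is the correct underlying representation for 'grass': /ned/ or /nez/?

/nez/

The stem for 'grass' ends in [d] in [ned] but [z] in [nezo].
But 'horn' keeps [d] in both environments ([mɔd], [mɔdo]), so there is no rule changing /d/ to [z] before the PL suffix.
The underlying segment must be /z/; voiced fricatives become stops word-finally, yielding [d] there.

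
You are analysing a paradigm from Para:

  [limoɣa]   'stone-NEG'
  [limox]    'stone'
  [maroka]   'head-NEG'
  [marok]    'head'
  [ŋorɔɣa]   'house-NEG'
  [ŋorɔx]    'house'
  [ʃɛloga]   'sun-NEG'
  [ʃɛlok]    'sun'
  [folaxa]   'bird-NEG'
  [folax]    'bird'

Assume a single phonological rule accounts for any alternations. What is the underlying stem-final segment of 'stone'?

'stone' shows [ɣ] ~ [x] at the end of the stem ([limoɣa] vs [limox]).
If /x/ were underlying and a rule turned it into [ɣ] before the NEG suffix, 'bird' would also alternate; but it has [x] in both [folaxa] and [folax].
The underlying segment must be /ɣ/; voiced obstruents become voiceless word-finally, yielding [x] there.

/ɣ/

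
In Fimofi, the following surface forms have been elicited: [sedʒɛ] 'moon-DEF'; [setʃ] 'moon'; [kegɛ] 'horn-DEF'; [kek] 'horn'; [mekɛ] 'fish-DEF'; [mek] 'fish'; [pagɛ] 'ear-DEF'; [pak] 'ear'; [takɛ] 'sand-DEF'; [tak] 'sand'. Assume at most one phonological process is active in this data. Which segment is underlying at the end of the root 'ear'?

/g/

'ear' shows [g] ~ [k] at the end of the stem ([pagɛ] vs [pak]).
The stem 'sand' ([takɛ], [tak]) shows [k] unchanged in both environments, so [k] cannot be basic with [g] derived before the DEF suffix.
The underlying segment must be /g/; voiced obstruents become voiceless word-finally, yielding [k] there.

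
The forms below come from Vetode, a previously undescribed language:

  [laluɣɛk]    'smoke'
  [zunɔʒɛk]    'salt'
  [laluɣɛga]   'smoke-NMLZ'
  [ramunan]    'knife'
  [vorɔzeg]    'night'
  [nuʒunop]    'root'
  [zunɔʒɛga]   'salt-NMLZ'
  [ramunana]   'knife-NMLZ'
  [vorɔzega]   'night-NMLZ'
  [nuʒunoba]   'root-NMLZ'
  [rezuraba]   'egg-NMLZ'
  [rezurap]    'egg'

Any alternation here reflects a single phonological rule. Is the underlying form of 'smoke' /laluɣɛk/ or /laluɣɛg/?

The stem for 'smoke' ends in [k] in [laluɣɛk] but [g] in [laluɣɛga].
If /g/ were underlying and a rule turned it into [k] in isolation, 'night' would also alternate; but it has [g] in both [vorɔzeg] and [vorɔzega].
So /k/ is underlying, and a rule of intervocalic voicing — voiceless stops become voiced between vowels — gives [g].

/laluɣɛk/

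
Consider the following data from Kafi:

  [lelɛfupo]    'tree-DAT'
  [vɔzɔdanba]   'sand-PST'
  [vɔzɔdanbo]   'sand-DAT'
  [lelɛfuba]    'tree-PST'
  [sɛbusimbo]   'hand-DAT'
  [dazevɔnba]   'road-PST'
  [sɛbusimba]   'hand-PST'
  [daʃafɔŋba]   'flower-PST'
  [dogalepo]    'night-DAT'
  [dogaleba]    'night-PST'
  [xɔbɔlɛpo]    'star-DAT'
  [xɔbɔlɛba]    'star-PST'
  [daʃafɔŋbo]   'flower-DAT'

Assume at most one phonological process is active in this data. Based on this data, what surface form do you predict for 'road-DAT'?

[dazevɔnbo]

The DAT morpheme has two allomorphs, [-bo] and [-po].
The PST suffix, which begins with [b], is invariant after every stem; so [b] is not altered by any rule here.
The DAT suffix is therefore /-po/ underlyingly, with post-nasal voicing: voiceless stops become voiced after a nasal.
After 'road', which ends in a nasal, the suffix surfaces as [-bo], giving [dazevɔnbo].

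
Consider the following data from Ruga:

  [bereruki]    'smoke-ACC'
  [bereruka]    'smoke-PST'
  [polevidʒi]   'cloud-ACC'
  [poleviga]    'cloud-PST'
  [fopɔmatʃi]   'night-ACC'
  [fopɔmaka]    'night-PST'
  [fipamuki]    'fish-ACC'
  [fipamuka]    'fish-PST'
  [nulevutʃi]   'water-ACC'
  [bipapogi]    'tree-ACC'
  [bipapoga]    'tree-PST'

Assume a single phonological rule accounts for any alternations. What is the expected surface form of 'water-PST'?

The root 'night' surfaces as [fopɔmatʃi] and [fopɔmaka], with a stem-final [tʃ] ~ [k] alternation.
The stem 'fish' ([fipamuki], [fipamuka]) shows [k] unchanged in both environments, so [k] cannot be basic with [tʃ] derived before the ACC suffix.
The alternation reflects depalatalization: palato-alveolar /tʃ/ and /dʒ/ become [k] and [g] when no front vowel follows. /tʃ/ is underlying.
From [nulevutʃi] the stem 'water' is /nulevutʃ/; when no front vowel follows this yields [nulevuka].

[nulevuka]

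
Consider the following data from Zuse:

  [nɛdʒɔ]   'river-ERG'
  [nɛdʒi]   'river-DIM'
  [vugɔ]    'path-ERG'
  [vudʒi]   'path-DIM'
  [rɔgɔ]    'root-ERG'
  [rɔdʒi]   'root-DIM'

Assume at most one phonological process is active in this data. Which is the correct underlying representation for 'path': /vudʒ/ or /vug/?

/vug/

The root 'path' surfaces as [vugɔ] and [vudʒi], with a stem-final [g] ~ [dʒ] alternation.
But 'river' keeps [dʒ] in both environments ([nɛdʒɔ], [nɛdʒi]), so there is no rule changing /dʒ/ to [g] before the ERG suffix.
The underlying segment must be /g/; /g/ becomes palato-alveolar [dʒ] before a front vowel, yielding [dʒ] there.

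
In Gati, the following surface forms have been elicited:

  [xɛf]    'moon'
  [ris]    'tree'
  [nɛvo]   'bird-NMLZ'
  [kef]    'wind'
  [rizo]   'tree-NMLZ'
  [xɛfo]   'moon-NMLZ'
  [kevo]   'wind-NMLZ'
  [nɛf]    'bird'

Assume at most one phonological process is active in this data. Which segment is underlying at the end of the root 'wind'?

/v/

'wind' shows [f] ~ [v] at the end of the stem ([kef] vs [kevo]).
Compare 'moon', with invariant [f] in [xɛf] and [xɛfo]: an analysis with underlying /f/ and a rule producing [v] before the NMLZ suffix would wrongly predict alternation here too.
Therefore /v/ is basic and [f] is derived by word-final obstruent devoicing (voiced obstruents become voiceless word-finally).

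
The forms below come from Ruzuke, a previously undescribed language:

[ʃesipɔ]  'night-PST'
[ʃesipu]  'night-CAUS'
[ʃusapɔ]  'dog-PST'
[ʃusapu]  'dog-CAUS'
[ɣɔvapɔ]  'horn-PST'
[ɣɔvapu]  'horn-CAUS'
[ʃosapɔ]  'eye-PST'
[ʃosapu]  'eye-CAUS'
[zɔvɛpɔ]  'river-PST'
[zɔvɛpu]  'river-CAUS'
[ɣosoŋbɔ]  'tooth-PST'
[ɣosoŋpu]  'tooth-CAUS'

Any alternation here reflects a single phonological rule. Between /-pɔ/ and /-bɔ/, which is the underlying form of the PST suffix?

The PST morpheme has two allomorphs, [-bɔ] and [-pɔ].
By contrast the CAUS suffix keeps its initial [p] throughout — that segment must be underlying.
So the underlying form is /-bɔ/, and voiced stops become voiceless after a vowel.

/-bɔ/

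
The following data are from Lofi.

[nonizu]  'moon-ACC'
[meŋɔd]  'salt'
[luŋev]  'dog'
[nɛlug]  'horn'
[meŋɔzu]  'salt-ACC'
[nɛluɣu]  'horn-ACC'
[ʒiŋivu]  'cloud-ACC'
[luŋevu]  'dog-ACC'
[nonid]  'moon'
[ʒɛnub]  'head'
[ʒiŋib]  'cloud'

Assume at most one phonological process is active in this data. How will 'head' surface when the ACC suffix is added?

[ʒɛnuvu]

The stem for 'cloud' ends in [v] in [ʒiŋivu] but [b] in [ʒiŋib].
Compare 'dog', with invariant [v] in [luŋevu] and [luŋev]: an analysis with underlying /v/ and a rule producing [b] in isolation would wrongly predict alternation here too.
The underlying segment must be /b/; voiced stops become fricatives between vowels, yielding [v] there.
The one attested form of 'head', [ʒɛnub], shows underlying /ʒɛnub/. Applying the same rule between vowels gives [ʒɛnuvu].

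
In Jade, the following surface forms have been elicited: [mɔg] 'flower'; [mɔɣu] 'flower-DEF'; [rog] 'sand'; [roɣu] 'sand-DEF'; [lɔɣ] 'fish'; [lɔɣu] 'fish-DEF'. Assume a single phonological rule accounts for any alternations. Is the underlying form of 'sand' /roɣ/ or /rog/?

/rog/

In [rog] and [roɣu] the final segment of 'sand' alternates: [g] ~ [ɣ].
Compare 'fish', with invariant [ɣ] in [lɔɣ] and [lɔɣu]: an analysis with underlying /ɣ/ and a rule producing [g] in isolation would wrongly predict alternation here too.
The underlying segment must be /g/; voiced stops become fricatives between vowels, yielding [ɣ] there.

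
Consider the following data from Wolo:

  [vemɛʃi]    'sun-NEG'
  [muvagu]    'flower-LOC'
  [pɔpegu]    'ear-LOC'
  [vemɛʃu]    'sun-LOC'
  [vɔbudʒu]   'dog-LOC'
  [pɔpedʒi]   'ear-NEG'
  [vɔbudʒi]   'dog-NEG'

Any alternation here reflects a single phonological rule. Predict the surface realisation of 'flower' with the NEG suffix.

[muvadʒi]

'ear' shows [dʒ] ~ [g] at the end of the stem ([pɔpedʒi] vs [pɔpegu]).
If /dʒ/ were underlying and a rule turned it into [g] before the LOC suffix, 'dog' would also alternate; but it has [dʒ] in both [vɔbudʒi] and [vɔbudʒu].
Therefore /g/ is basic and [dʒ] is derived by palatalization before a front vowel (/g/ becomes palato-alveolar [dʒ] before a front vowel).
From [muvagu] the stem 'flower' is /muvag/; before a front vowel this yields [muvadʒi].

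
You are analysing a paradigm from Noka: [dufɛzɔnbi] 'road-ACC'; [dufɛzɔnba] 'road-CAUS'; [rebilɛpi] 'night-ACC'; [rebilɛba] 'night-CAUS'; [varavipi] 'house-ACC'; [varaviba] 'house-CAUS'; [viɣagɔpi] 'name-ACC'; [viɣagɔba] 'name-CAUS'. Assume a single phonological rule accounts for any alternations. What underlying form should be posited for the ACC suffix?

The ACC suffix surfaces as [-bi] and [-pi], depending on the final segment of the stem.
By contrast the CAUS suffix keeps its initial [b] throughout — that segment must be underlying.
The ACC suffix is therefore /-pi/ underlyingly, with post-nasal voicing: voiceless stops become voiced after a nasal.

/-pi/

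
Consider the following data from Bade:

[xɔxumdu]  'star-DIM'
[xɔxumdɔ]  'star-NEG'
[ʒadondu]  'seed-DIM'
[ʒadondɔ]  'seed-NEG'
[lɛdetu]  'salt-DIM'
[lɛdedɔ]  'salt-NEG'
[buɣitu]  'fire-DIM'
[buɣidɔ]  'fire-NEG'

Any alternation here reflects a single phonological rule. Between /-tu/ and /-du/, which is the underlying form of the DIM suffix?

The DIM morpheme has two allomorphs, [-du] and [-tu].
The NEG suffix, which begins with [d], is invariant after every stem; so [d] is not altered by any rule here.
The DIM suffix is therefore /-tu/ underlyingly, with post-nasal voicing: voiceless stops become voiced after a nasal.

/-tu/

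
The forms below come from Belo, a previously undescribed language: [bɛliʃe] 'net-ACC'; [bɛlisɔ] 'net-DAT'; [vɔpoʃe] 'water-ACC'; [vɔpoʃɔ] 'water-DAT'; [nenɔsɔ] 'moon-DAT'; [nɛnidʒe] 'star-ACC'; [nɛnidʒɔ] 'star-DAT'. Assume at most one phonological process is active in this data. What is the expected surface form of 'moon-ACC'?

[nenɔʃe]

The stem for 'net' ends in [ʃ] in [bɛliʃe] but [s] in [bɛlisɔ].
Compare 'water', with invariant [ʃ] in [vɔpoʃe] and [vɔpoʃɔ]: an analysis with underlying /ʃ/ and a rule producing [s] before the DAT suffix would wrongly predict alternation here too.
Therefore /s/ is basic and [ʃ] is derived by palatalization before a front vowel (/s/ becomes palato-alveolar [ʃ] before a front vowel).
The one attested form of 'moon', [nenɔsɔ], shows underlying /nenɔs/. Applying the same rule before a front vowel gives [nenɔʃe].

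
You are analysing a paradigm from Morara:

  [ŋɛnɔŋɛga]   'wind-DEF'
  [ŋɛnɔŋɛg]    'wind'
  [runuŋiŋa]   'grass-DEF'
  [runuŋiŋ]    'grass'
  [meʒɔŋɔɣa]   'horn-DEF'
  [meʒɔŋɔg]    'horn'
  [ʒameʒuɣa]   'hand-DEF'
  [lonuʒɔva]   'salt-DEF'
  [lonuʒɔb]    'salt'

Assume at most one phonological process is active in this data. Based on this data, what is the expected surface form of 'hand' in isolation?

The root 'horn' surfaces as [meʒɔŋɔɣa] and [meʒɔŋɔg], with a stem-final [ɣ] ~ [g] alternation.
The stem 'wind' ([ŋɛnɔŋɛga], [ŋɛnɔŋɛg]) shows [g] unchanged in both environments, so [g] cannot be basic with [ɣ] derived before the DEF suffix.
Therefore /ɣ/ is basic and [g] is derived by word-final hardening (voiced fricatives become stops word-finally).
From [ʒameʒuɣa] the stem 'hand' is /ʒameʒuɣ/; word-finally this yields [ʒameʒug].

[ʒameʒug]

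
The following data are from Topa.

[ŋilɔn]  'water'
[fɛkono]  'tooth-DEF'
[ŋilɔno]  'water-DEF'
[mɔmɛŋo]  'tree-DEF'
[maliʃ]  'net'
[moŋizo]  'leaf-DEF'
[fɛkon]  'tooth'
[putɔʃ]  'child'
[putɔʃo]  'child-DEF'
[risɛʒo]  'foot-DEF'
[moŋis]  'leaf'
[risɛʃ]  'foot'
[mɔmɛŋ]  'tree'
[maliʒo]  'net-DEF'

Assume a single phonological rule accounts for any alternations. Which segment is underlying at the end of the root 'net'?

In [maliʒo] and [maliʃ] the final segment of 'net' alternates: [ʒ] ~ [ʃ].
If /ʃ/ were underlying and a rule turned it into [ʒ] before the DEF suffix, 'child' would also alternate; but it has [ʃ] in both [putɔʃo] and [putɔʃ].
Therefore /ʒ/ is basic and [ʃ] is derived by word-final obstruent devoicing (voiced obstruents become voiceless word-finally).

/ʒ/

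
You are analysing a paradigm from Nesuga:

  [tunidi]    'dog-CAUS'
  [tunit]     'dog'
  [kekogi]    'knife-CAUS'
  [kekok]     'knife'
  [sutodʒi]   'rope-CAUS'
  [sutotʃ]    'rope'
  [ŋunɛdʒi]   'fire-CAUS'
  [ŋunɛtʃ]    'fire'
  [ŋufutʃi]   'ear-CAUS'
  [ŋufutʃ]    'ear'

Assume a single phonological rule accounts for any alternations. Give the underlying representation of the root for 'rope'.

/sutodʒ/

'rope' shows [dʒ] ~ [tʃ] at the end of the stem ([sutodʒi] vs [sutotʃ]).
The stem 'ear' ([ŋufutʃi], [ŋufutʃ]) shows [tʃ] unchanged in both environments, so [tʃ] cannot be basic with [dʒ] derived before the CAUS suffix.
Therefore /dʒ/ is basic and [tʃ] is derived by word-final obstruent devoicing (voiced obstruents become voiceless word-finally).
So 'rope' = /sutodʒ/.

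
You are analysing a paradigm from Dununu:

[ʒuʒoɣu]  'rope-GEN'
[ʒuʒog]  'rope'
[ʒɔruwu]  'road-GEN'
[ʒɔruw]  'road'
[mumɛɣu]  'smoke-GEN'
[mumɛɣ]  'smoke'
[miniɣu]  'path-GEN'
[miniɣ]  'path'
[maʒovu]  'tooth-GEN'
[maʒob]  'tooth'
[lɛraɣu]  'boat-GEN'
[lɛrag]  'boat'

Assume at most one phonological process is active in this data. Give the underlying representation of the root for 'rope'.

/ʒuʒog/

The stem for 'rope' ends in [ɣ] in [ʒuʒoɣu] but [g] in [ʒuʒog].
The stem 'smoke' ([mumɛɣu], [mumɛɣ]) shows [ɣ] unchanged in both environments, so [ɣ] cannot be basic with [g] derived in isolation.
The underlying segment must be /g/; voiced stops become fricatives between vowels, yielding [ɣ] there.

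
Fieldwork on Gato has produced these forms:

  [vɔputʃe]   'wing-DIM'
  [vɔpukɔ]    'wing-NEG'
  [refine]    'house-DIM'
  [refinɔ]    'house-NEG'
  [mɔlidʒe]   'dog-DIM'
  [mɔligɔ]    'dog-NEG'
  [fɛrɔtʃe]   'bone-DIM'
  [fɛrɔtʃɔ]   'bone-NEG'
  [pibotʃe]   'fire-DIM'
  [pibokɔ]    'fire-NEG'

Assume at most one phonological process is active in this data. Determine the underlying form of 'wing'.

/vɔpuk/

'wing' shows [tʃ] ~ [k] at the end of the stem ([vɔputʃe] vs [vɔpukɔ]).
The stem 'bone' ([fɛrɔtʃe], [fɛrɔtʃɔ]) shows [tʃ] unchanged in both environments, so [tʃ] cannot be basic with [k] derived before the NEG suffix.
The underlying segment must be /k/; /k/ and /g/ become palato-alveolar [tʃ] and [dʒ] before a front vowel, yielding [tʃ] there.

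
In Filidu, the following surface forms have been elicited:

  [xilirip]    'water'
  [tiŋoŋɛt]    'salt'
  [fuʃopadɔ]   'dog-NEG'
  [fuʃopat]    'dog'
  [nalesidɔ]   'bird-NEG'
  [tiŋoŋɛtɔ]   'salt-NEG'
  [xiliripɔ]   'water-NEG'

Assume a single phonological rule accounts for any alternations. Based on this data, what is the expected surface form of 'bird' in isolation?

The root 'dog' surfaces as [fuʃopadɔ] and [fuʃopat], with a stem-final [d] ~ [t] alternation.
Compare 'salt', with invariant [t] in [tiŋoŋɛtɔ] and [tiŋoŋɛt]: an analysis with underlying /t/ and a rule producing [d] before the NEG suffix would wrongly predict alternation here too.
So /d/ is underlying, and a rule of word-final obstruent devoicing — voiced obstruents become voiceless word-finally — gives [t].
From [nalesidɔ] the stem 'bird' is /nalesid/; word-finally this yields [nalesit].

[nalesit]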